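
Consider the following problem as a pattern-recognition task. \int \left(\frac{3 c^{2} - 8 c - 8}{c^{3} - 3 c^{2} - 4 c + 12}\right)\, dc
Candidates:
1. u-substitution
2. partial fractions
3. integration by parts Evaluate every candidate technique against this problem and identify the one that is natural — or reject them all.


Best approach: partial fractions — the bottom factors while the top stays lower-degree — split into simple fractions and integrate piece by piece.
- u-substitution: no subexpression of the integrand pairs with its own derivative as a factor — individual terms may offer their own substitutions, but any change of variable covering the whole integral would have to be constructed from outside the expression.
- partial fractions — applicable, and directly so.
- integration by parts: there is no nonconstant-polynomial-times-kernel split with an exp, sine, cosine (degree-1 argument), or logarithm partner.


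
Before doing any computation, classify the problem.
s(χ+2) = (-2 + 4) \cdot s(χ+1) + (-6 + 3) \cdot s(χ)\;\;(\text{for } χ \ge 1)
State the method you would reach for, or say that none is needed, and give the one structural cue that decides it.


Diagnosis: the characteristic-root method — try a geometric ansatz r^χ: constant coefficients turn the recurrence into one polynomial equation in r.


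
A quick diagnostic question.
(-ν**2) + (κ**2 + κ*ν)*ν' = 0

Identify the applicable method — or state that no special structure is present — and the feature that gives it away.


Technique: the homogeneous substitution — the slope's numerator and denominator have matching total degree, so it depends only on ν/κ and the ratio substitution collapses it. Suitably rearranged — at times with the variables' roles exchanged — this doubles as a Bernoulli equation; the homogeneous reading needs no such setup.


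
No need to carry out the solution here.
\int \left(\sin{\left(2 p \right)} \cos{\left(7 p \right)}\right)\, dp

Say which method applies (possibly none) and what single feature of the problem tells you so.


Method: a trigonometric identity — the identity turns \sin{\left(2 p \right)} \cos{\left(7 p \right)} into two lone cosines/sines, each trivially integrable.


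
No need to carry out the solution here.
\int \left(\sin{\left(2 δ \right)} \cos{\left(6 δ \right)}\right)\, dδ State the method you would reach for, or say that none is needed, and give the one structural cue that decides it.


Technique: a trigonometric identity — distinct frequencies under one product (\sin{\left(2 δ \right)} \cos{\left(6 δ \right)}): the product-to-sum identity is the systematic route to an integrable form.


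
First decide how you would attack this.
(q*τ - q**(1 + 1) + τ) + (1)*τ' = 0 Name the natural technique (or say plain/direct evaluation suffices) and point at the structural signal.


Verdict: a linear integrating factor — linear in the unknown with genuine forcing: multiply through by the exponential of the integrated coefficient and the left side closes into one derivative.


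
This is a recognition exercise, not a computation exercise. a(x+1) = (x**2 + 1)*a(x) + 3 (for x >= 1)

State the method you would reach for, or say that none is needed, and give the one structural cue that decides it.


Method: a summation factor — an index-dependent multiplier x**2 + 1 rules out characteristic roots; a summation factor converts it to a pure difference.


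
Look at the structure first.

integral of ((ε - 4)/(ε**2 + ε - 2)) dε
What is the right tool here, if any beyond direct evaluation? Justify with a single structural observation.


Verdict: partial fractions — the bottom, ε**2 + ε - 2, comes apart into simple factors, and a proper rational function over split factors decomposes.


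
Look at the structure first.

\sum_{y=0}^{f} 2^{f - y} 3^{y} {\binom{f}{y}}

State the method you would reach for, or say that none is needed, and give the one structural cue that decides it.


Method: the binomial theorem — {\binom{f}{y}} weighting matched powers of 3 and 2 is the expanded form of (3 + 2)^f — fold it back up.


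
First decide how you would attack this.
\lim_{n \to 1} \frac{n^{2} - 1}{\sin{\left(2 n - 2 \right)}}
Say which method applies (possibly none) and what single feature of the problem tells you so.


Technique: l'Hôpital's rule (0/0) — both numerator and denominator vanish at 1: the genuine 0/0 indeterminate that l'Hôpital exists for. Expanding numerator and denominator to first order gives the same value — the rule automates exactly that.


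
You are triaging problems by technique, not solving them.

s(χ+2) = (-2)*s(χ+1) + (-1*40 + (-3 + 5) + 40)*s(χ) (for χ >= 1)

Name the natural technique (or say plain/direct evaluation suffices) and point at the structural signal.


Diagnosis: the characteristic-root method — the recurrence is linear and homogeneous with constant coefficients, so the ansatz r^χ turns it into a polynomial equation for r.


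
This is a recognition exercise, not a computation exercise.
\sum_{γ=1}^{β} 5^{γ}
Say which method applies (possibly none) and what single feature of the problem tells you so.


Diagnosis: the geometric series formula — consecutive terms stand in a fixed index-free ratio — the geometric sum formula closes it.


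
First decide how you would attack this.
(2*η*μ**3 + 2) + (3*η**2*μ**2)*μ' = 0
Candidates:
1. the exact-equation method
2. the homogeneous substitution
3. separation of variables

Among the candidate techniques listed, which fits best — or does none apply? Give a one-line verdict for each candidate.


Diagnosis: the exact-equation method — because the two cross partials coincide, the form is conservative as written — recover its potential in (η, μ).
- the exact-equation method: applicable, and directly so.
- the homogeneous substitution — rescaling both variables together changes the slope, so no ratio substitution collapses it.
- separation of variables — no division isolates the independent variable from the unknown.


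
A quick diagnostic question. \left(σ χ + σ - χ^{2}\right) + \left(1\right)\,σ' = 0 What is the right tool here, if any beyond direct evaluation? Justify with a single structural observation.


Method: a linear integrating factor — the unknown enters only to the first power against a nonzero forcing term — the integrating-factor template applies directly.


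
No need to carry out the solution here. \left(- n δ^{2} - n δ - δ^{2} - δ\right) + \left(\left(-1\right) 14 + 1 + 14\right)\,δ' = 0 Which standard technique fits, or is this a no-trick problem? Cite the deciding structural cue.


Best approach: separation of variables — separating collects all δ-dependence with the derivative and leaves all n-dependence opposite: variables separate. A Bernoulli rewrite would carry it as the equation stands — separating the variables needs no rearrangement either.


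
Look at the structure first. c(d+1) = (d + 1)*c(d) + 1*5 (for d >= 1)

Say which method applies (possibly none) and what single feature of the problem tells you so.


Diagnosis: a summation factor — because the multiplier d + 1 is index-dependent, divide through by its running product and sum the resulting differences.


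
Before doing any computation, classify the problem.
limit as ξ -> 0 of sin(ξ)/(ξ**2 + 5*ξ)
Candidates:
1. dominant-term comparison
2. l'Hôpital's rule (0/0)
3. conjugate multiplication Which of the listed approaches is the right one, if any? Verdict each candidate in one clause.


Technique: l'Hôpital's rule (0/0) — substituting 0 gives 0 over 0; differentiate top and bottom once and re-evaluate. The standard small-argument limits would also carry it; the rule is the systematic route.
- dominant-term comparison: this is not a rational comparison of growth rates at infinity.
- l'Hôpital's rule (0/0) — yes, a natural case for it.
- conjugate multiplication — the conjugate move applies to radical differences, which this is not.


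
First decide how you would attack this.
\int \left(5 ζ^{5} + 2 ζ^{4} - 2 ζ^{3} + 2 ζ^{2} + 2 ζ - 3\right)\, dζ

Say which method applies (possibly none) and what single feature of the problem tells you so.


Method: no special technique — a term-by-term power-rule job in ζ; no substitution or rearrangement earns its keep here.


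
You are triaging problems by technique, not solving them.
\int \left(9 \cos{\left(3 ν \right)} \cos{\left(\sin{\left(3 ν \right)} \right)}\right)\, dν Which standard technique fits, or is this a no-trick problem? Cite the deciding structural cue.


Verdict: u-substitution — read it as f(\sin{\left(3 ν \right)}) times a constant multiple of d(\sin{\left(3 ν \right)}): one substitution, u = \sin{\left(3 ν \right)}, finishes it.


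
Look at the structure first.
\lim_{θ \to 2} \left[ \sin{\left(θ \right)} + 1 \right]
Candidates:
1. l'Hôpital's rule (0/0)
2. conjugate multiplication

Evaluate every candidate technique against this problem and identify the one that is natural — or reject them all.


Technique: no special technique — no zero denominators, no indeterminate clash at 2 — substitute and read off the value.
- l'Hôpital's rule (0/0) — substituting the point produces a determinate value, not a 0 over 0 clash.
- conjugate multiplication — no difference of divergent radicals appears, so rationalizing has nothing to cancel.


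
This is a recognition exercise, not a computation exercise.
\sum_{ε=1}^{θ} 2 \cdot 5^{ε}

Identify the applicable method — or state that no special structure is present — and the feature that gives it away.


Technique: the geometric series formula — the ratio of consecutive terms is the constant 5, independent of the index — a geometric sum.


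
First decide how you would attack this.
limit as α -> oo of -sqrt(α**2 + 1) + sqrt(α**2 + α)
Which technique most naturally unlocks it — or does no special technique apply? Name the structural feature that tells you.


Method: conjugate multiplication — both pieces blow up but their difference is finite; the conjugate trick rationalizes sqrt(α**2 + α) - sqrt(α**2 + 1).


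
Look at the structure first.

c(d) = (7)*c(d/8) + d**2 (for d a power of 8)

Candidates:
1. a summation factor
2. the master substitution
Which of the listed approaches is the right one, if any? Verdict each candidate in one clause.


Best approach: the master substitution — the argument shrinks by the factor 8, so measure the index on a logarithmic scale and the recursion becomes a shift.
- a summation factor: a divided-index call is outside the fixed-shift first-order family a summation factor normalizes.
- the master substitution: a fit — the right tool for this form.


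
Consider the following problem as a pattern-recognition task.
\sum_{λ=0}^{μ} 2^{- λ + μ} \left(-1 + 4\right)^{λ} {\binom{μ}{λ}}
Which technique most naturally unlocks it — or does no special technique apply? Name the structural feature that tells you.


Method: the binomial theorem — terms weighting {\binom{μ}{λ}} against matched powers of (-1 + 4) and 2 reassemble into ((-1 + 4) + 2)^μ by the binomial theorem.


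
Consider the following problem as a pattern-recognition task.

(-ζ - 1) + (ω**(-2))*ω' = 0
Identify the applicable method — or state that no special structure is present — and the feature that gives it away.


Best approach: separation of variables — separating collects all ω-dependence with the derivative and leaves all ζ-dependence opposite: variables separate. The equation is exact as it stands too — a potential function exists — though separation reads the split structure directly.


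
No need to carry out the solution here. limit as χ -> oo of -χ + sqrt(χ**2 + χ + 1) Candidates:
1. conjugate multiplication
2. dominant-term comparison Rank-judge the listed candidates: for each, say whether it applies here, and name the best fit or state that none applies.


Method: conjugate multiplication — neither sqrt(χ**2 + χ + 1) nor χ converges alone, so rewrite their difference as a conjugate-rationalized quotient first.
- conjugate multiplication: a fit — the right tool for this form.
- dominant-term comparison — this limit is not decided by comparing leading-term growth at infinity.


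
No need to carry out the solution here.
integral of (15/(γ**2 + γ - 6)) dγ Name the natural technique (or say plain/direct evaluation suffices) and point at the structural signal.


Method: partial fractions — the integrand is a proper rational function and its denominator γ**2 + γ - 6 factors into distinct pieces, so it splits into simple fractions.


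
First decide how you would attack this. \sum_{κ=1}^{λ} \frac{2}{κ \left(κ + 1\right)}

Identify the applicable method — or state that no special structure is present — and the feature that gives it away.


Technique: telescoping — the summand \frac{2}{κ \left(κ + 1\right)} decomposes into fractions whose poles differ by an integer shift — the series collapses.


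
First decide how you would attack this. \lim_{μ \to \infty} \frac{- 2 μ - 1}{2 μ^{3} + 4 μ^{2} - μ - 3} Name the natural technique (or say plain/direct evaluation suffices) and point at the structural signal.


Method: dominant-term comparison — divide through by the highest power of μ; every lower-order term dies and the dominant terms decide the limit. As a single quotient, the ∞/∞ shape would yield to repeated differentiation as well — the growth comparison gets there in one look.


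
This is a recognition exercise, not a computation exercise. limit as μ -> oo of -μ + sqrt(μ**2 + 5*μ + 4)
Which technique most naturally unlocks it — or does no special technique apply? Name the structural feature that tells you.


Technique: conjugate multiplication — sqrt(μ**2 + 5*μ + 4) and μ both blow up, but their difference is tame once the conjugate rationalizes it.


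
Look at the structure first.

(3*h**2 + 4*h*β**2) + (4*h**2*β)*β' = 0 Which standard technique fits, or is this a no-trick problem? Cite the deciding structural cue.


Diagnosis: the exact-equation method — the compatibility test passes: the β-derivative of 3*h**2 + 4*h*β**2 matches the h-derivative of 4*h**2*β, so integrate a potential.


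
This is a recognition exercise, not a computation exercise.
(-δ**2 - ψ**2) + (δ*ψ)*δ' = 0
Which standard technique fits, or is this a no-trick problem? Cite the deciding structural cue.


Method: the homogeneous substitution — the slope's numerator and denominator share total degree; set v = δ/ψ and the equation drops to separable form. Rearranged, this also fits the Bernoulli template directly; the homogeneous substitution reads the structure without the rearrangement.


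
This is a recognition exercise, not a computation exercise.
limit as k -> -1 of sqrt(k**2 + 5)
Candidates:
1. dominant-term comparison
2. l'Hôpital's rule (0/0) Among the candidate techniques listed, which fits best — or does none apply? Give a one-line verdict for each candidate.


Best approach: no special technique — the function is continuous at -1; evaluation is itself the limit, no machinery required.
- dominant-term comparison — leading-power comparison does not apply to this form.
- l'Hôpital's rule (0/0) — substituting the point gives a finite value outright — there is no indeterminate clash to repair.


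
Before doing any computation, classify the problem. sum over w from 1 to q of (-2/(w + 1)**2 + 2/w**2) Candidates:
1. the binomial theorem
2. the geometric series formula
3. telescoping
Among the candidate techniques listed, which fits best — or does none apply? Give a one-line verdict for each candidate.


Diagnosis: telescoping — the piece each term subtracts is 2/w**2 advanced by one index, and it reappears with a plus sign leading the following term — the sum collapses to its boundary terms.
- the binomial theorem: there is no sum-raised-to-a-power identity hiding in these terms.
- the geometric series formula: the ratio of consecutive terms depends on the index.
- telescoping: a fit — the right tool for this form.


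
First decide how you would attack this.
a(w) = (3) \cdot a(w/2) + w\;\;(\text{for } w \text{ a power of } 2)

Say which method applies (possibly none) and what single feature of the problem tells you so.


Technique: the master substitution — the argument shrinks by the factor 2, so measure the index on a logarithmic scale and the recursion becomes a shift.


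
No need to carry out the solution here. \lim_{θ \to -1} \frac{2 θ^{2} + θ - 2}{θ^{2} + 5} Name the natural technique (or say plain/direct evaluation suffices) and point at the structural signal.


Method: no special technique — nothing blocks direct substitution at -1: plug in and finish.


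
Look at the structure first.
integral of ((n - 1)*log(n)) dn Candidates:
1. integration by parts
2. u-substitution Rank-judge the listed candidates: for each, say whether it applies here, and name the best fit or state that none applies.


Technique: integration by parts — log(n) blocks direct integration but differentiates to something rational — parts with the polynomial factor n - 1 as dv.
- integration by parts: applies; the problem has the shape this method handles.
- u-substitution: no subexpression of the integrand pairs with its own derivative as a factor — individual terms may offer their own substitutions, but any change of variable covering the whole integral would have to be constructed from outside the expression.


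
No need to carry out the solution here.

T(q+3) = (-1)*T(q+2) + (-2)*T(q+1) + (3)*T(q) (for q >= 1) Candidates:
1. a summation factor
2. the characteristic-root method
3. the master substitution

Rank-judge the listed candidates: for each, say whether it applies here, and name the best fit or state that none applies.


Verdict: the characteristic-root method — no index-dependence in the weights and nothing inhomogeneous: classic characteristic-equation setup.
- a summation factor: a summation factor telescopes one-step recursions; this one carries higher-order memory.
- the characteristic-root method — yes, a natural case for it.
- the master substitution — there is no divide-the-index recursive argument.


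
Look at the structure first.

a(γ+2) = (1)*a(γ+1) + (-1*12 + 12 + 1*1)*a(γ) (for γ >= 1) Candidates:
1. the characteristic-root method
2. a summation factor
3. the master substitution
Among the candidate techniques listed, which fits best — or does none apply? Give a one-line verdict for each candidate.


Technique: the characteristic-root method — shift-invariance with fixed coefficients calls for exponential trials; the characteristic polynomial finds every r^γ.
- the characteristic-root method: applicable, and directly so.
- a summation factor: the recurrence reaches back more than one step, outside the first-order family a summation factor normalizes.
- the master substitution — no fixed divisor shrinks the index between calls.


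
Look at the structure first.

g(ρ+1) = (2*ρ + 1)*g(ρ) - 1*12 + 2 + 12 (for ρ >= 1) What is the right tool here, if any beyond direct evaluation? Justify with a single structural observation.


Diagnosis: a summation factor — normalize by the running product of 2*ρ + 1: the left side becomes a difference, and differences sum.


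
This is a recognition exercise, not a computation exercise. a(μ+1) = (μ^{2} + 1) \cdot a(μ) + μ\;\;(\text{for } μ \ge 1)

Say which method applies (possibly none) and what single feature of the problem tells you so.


Diagnosis: a summation factor — it is first-order linear but the coefficient μ^{2} + 1 depends on the index, so multiply through by a summation factor to telescope it.


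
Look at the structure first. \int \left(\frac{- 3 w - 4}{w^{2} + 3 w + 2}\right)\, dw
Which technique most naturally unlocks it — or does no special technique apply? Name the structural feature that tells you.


Technique: partial fractions — the integrand is a proper rational function and its denominator w^{2} + 3 w + 2 factors into distinct pieces, so it splits into simple fractions.


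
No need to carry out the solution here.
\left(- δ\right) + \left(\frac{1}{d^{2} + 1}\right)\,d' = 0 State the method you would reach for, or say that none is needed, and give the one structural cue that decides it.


Diagnosis: separation of variables — all dependence on the two variables factors apart, the defining separable shape. The cross-partial test also passes here (vacuously, each side single-variable); the potential-function route would work, separation is simply more immediate.


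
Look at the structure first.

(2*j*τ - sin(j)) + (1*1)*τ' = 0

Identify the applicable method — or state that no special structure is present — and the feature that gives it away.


Verdict: a linear integrating factor — linear in the unknown with genuine forcing: multiply through by the exponential of the integrated coefficient and the left side closes into one derivative.


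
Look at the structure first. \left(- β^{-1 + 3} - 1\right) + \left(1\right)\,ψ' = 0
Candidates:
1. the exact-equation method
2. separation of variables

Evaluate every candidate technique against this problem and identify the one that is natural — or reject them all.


Verdict: no special technique — the slope is a function of β alone, so integrate both sides directly.
- the exact-equation method: with the unknown absent from both coefficients, the cross-partial test holds emptily — nothing for the exact method to work on.
- separation of variables: with no unknown in the slope, separating variables is a formality — the equation integrates directly.


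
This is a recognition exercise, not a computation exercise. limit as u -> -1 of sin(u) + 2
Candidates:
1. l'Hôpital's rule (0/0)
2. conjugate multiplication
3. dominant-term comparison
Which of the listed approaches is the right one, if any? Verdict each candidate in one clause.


Best approach: no special technique — the function is continuous at -1; evaluation is itself the limit, no machinery required.
- l'Hôpital's rule (0/0) — substituting the point gives a finite value outright — there is no indeterminate clash to repair.
- conjugate multiplication — the conjugate move applies to radical differences, which this is not.
- dominant-term comparison: no dominant power emerges to decide the limit by degree comparison.


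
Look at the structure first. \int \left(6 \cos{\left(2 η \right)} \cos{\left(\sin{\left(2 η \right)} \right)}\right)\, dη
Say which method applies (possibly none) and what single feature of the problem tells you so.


Verdict: u-substitution — 6 \cos{\left(2 η \right)} matches the derivative of \sin{\left(2 η \right)} up to a constant; with u = \sin{\left(2 η \right)} the whole integrand folds into a function of u alone.


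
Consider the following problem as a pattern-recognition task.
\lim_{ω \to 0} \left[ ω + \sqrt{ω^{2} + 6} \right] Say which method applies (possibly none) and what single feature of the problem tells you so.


Method: no special technique — no zero denominators, no indeterminate clash at 0 — substitute and read off the value.


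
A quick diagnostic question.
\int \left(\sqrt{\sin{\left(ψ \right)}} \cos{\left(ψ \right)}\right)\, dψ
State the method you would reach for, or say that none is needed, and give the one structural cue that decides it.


Technique: u-substitution — a chain-rule shadow: \cos{\left(ψ \right)} alongside a function of \sin{\left(ψ \right)} means u = \sin{\left(ψ \right)} unwinds the composition in one step.


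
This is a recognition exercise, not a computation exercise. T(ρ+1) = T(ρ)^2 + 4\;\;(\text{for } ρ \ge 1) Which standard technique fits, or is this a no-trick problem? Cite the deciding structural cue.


Method: no special technique — the new term depends nonlinearly on the old ones, which disqualifies every superposition-based technique.


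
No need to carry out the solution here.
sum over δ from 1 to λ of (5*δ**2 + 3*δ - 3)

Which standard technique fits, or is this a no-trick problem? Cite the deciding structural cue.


Best approach: no special technique — no ratio, no shift structure, no binomial pattern: sum the constant-multiple powers of δ with known formulas.


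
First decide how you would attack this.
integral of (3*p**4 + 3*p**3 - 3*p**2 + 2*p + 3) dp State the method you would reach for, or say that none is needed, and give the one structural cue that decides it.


Technique: no special technique — a term-by-term power-rule job in p; no substitution or rearrangement earns its keep here.


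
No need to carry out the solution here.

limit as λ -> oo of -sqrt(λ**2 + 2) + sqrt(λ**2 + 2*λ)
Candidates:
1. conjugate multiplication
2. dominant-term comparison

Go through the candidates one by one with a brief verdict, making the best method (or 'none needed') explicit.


Diagnosis: conjugate multiplication — both pieces blow up but their difference is finite; the conjugate trick rationalizes sqrt(λ**2 + 2*λ) - sqrt(λ**2 + 2).
- conjugate multiplication — yes — fits the structure here.
- dominant-term comparison — no ranking of term growth rates resolves the limit here.


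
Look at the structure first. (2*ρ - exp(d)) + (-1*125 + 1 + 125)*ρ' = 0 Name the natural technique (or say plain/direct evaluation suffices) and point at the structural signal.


Method: a linear integrating factor — arrange it as ρ' + 2·ρ = (the forcing term) and the integrating factor does the rest.


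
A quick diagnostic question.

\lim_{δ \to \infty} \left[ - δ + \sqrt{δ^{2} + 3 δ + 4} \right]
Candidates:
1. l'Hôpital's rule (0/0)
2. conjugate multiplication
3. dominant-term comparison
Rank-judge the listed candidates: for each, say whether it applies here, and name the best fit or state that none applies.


Verdict: conjugate multiplication — the difference \sqrt{δ^{2} + 3 δ + 4} - δ is an ∞ − ∞ stalemate; its conjugate partner breaks the tie.
- l'Hôpital's rule (0/0): no quotient structure at all: the clash is ∞ minus ∞, which rationalizing converts into a tractable ratio.
- conjugate multiplication — a fit — the right tool for this form.
- dominant-term comparison — this is not a rational comparison of growth rates at infinity.


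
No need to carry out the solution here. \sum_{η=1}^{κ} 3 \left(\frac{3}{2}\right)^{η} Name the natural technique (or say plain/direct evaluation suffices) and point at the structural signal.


Best approach: the geometric series formula — check a ratio of consecutive terms: it is \frac{3}{2}, independent of the index, so the geometric formula closes the sum.


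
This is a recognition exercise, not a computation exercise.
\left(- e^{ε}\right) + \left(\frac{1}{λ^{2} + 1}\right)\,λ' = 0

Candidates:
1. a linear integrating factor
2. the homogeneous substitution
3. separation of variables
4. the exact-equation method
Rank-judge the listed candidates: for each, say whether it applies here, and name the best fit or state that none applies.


Best approach: separation of variables — solved for the derivative, the right side splits multiplicatively into a function of each variable alone — divide and integrate each side.
- a linear integrating factor — a nonlinear term in the unknown puts this outside the integrating-factor template.
- the homogeneous substitution: the slope does not depend on the ratio of the variables alone.
- separation of variables: applicable, and directly so.
- the exact-equation method: the cross-partial test holds only vacuously — each coefficient lives in its own variable, so the exactness machinery reads no structure the split form does not already show.


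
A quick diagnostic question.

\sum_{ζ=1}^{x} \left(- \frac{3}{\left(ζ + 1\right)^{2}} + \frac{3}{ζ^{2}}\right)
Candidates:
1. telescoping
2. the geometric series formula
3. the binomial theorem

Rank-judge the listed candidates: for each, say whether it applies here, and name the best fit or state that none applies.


Diagnosis: telescoping — the generic term is a one-step difference of \frac{3}{ζ^{2}}, so partial sums shortcut to endpoint evaluation.
- telescoping — applies; the problem has the shape this method handles.
- the geometric series formula — no single multiplier carries one term to the next throughout the sum.
- the binomial theorem: the terms lack the binomial-coefficient-weighted complementary-power pattern of an expansion.


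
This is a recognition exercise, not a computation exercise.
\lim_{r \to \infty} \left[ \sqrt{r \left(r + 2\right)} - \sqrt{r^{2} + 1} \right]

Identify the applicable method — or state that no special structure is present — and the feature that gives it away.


Diagnosis: conjugate multiplication — neither \sqrt{r \left(r + 2\right)} nor \sqrt{r^{2} + 1} converges alone, so rewrite their difference as a conjugate-rationalized quotient first.


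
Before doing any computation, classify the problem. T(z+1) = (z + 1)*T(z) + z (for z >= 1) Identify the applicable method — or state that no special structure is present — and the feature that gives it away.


Technique: a summation factor — first-order linear but the coefficient z + 1 moves with the index — divide by the cumulative product and telescope.


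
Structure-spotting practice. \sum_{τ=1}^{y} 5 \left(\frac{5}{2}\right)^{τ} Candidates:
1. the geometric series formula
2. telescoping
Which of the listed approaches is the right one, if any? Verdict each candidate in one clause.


Method: the geometric series formula — each term is \frac{5}{2} times the previous one, so the geometric-series formula applies directly.
- the geometric series formula — yes — fits the structure here.
- telescoping — writing out consecutive terms as given produces no pairwise cancellation.


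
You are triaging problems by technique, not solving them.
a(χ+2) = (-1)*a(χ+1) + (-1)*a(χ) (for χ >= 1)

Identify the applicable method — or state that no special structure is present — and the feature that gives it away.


Diagnosis: the characteristic-root method — fixed numeric weights on consecutive terms and no forcing term added: the root method in its home territory.


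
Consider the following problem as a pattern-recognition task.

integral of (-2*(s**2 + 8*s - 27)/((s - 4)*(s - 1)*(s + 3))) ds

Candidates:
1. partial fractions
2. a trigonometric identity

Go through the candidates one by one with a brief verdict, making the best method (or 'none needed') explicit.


Method: partial fractions — the bottom factors while the top stays lower-degree — split into simple fractions and integrate piece by piece.
- partial fractions: yes, a natural case for it.
- a trigonometric identity: no sine or cosine appears, so there is nothing for a trigonometric identity to act on.


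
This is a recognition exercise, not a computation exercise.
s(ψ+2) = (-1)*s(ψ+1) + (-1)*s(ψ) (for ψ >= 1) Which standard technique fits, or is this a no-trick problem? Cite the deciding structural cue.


Verdict: the characteristic-root method — every coefficient is a fixed number and the forcing is zero — substitute r^ψ and read off the root equation.


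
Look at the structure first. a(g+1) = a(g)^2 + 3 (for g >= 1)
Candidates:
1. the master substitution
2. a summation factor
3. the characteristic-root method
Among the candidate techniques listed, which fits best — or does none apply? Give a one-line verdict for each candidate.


Method: no special technique — no ansatz, no master substitution, no summation factor survives the nonlinearity here.
- the master substitution: the recursion shifts the index rather than dividing it.
- a summation factor — no summation factor applies — the rule is not linear in the sequence values.
- the characteristic-root method — the recursion is nonlinear in the sequence values, so no linear-modes ansatz applies.


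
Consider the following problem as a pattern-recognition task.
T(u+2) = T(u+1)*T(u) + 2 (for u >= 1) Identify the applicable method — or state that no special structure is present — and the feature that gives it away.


Diagnosis: no special technique — once the recursion is nonlinear, characteristic roots, master substitutions, and summation factors are all off the table.


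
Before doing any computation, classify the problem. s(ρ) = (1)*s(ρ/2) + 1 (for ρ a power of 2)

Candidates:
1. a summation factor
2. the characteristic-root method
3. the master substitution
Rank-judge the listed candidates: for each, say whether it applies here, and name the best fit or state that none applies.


Technique: the master substitution — recursion at ρ/2 is multiplicative in the index; logarithmic reindexing via ρ = 2^m linearizes it.
- a summation factor — the recursion divides its index rather than shifting it — there is no previous-term chain for a summation factor to telescope.
- the characteristic-root method — the recursion divides its index rather than shifting it — outside the constant-shift family the root method covers.
- the master substitution: applicable, and directly so.


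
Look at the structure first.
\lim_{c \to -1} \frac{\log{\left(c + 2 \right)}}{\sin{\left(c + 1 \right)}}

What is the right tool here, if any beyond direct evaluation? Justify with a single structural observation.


Best approach: l'Hôpital's rule (0/0) — both numerator and denominator vanish at -1: the genuine 0/0 indeterminate that l'Hôpital exists for. Known elementary limits would finish this too — the rule just bypasses the case analysis.


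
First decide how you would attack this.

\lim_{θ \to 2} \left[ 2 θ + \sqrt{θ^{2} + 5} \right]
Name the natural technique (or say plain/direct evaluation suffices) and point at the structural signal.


Best approach: no special technique — nothing blocks direct substitution at 2: plug in and finish.


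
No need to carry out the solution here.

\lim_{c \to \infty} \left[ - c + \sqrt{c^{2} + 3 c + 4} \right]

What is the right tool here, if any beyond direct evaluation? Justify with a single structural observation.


Method: conjugate multiplication — both pieces blow up but their difference is finite; the conjugate trick rationalizes \sqrt{c^{2} + 3 c + 4} - c.


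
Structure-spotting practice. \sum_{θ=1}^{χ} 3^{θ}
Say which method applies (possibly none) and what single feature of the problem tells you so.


Diagnosis: the geometric series formula — each summand is the previous one scaled by 3; that constant multiplier is itself the geometric structure.


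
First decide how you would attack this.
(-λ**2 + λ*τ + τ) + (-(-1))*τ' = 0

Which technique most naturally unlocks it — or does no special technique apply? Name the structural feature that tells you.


Best approach: a linear integrating factor — the unknown enters only to the first power against a nonzero forcing term — the integrating-factor template applies directly.


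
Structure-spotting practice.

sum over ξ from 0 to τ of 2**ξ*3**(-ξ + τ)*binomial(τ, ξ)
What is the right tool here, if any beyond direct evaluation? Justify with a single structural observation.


Technique: the binomial theorem — the binomial coefficients weight matched powers of 2 and 3, which is exactly the expansion of a binomial power.


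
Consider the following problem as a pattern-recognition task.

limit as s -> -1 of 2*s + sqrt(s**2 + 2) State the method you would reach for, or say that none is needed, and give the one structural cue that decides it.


Technique: no special technique — the expression is continuous at -1 — substitute and evaluate; no indeterminate form appears.


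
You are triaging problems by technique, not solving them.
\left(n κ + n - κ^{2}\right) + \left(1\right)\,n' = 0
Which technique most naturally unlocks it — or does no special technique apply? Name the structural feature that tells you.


Verdict: a linear integrating factor — linear in the unknown with genuine forcing: multiply through by the exponential of the integrated coefficient and the left side closes into one derivative.


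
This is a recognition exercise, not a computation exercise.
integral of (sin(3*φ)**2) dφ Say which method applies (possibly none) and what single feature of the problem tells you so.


Best approach: a trigonometric identity — the even exponent on sin(3*φ)**2 signals one move: rewrite via cos of the doubled angle.


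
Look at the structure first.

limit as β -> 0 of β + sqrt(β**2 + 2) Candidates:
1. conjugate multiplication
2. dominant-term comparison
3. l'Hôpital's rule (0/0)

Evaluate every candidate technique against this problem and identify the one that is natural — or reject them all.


Method: no special technique — the expression is continuous at the evaluation point — substitute directly; no indeterminate form appears.
- conjugate multiplication — no divergent radical difference is present for a conjugate pair to cancel.
- dominant-term comparison: no dominant power emerges to decide the limit by degree comparison.
- l'Hôpital's rule (0/0): substituting the point produces a determinate value, not a 0 over 0 clash.


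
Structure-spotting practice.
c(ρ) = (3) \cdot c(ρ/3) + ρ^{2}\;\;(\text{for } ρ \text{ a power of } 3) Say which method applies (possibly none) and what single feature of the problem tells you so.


Technique: the master substitution — the argument shrinks by the factor 3, so measure the index on a logarithmic scale and the recursion becomes a shift.


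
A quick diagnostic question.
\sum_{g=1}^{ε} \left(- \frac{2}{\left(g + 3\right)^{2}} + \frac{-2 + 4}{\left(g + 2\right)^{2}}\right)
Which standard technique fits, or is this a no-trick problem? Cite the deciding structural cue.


Diagnosis: telescoping — spot the paired structure — each term adds \frac{-2 + 4}{\left(g + 2\right)^{2}} and subtracts its successor value, which the next term restores: the definition of a telescoping chain.


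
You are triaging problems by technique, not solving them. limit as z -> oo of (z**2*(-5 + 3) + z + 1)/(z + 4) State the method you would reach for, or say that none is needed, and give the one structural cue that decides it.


Technique: dominant-term comparison — growth-rate triage: the leading powers of z decide the limit, everything else is noise. l'Hôpital's at-infinity variant applies to the expression viewed as a single quotient; the leading-term comparison is the direct route.


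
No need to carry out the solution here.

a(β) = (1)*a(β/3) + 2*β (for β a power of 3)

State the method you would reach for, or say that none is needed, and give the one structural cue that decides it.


Diagnosis: the master substitution — divide-the-index recursion (β/3 inside the call) straightens out once the index is rewritten as 3^m.


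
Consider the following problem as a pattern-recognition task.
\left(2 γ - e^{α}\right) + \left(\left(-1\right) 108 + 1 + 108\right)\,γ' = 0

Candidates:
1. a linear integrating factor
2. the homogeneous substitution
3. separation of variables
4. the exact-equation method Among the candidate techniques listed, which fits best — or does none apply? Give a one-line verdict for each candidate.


Diagnosis: a linear integrating factor — γ enters only linearly with coefficient 2; multiply by exp of the integral of 2 and the left side becomes one derivative.
- a linear integrating factor — a fit — the right tool for this form.
- the homogeneous substitution: the ratio of the variables does not determine the slope.
- separation of variables — no division isolates the independent variable from the unknown.
- the exact-equation method: the cross partial derivatives disagree, so no single potential exists.
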